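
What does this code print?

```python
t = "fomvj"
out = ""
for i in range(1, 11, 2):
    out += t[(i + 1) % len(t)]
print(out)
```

mjovf

i=1: add t[2]='m' → 'm'
i=3: add t[4]='j' → 'mj'
i=5: add t[1]='o' → 'mjo'
i=7: add t[3]='v' → 'mjov'
i=9: add t[0]='f' → 'mjovf'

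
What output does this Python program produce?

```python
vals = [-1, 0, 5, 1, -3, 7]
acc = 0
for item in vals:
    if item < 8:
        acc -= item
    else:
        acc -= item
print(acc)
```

-9

item=-1: <8, acc = 0-(-1) = 1
item=0: <8, acc = 1-0 = 1
item=5: <8, acc = 1-5 = -4
item=1: <8, acc = (-4)-1 = -5
item=-3: <8, acc = (-5)-(-3) = -2
item=7: <8, acc = (-2)-7 = -9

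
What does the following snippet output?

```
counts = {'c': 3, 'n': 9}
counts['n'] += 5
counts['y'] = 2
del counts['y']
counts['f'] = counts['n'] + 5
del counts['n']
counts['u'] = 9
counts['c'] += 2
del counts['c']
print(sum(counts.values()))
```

28

counts['n'] = 9+5 = 14 → {'c': 3, 'n': 14}
counts['y'] = 2 → {'c': 3, 'n': 14, 'y': 2}
del 'y' → {'c': 3, 'n': 14}
counts['f'] = counts['n']+5 = 19 → {'c': 3, 'n': 14, 'f': 19}
del 'n' → {'c': 3, 'f': 19}
counts['u'] = 9 → {'c': 3, 'f': 19, 'u': 9}
counts['c'] = 3+2 = 5 → {'c': 5, 'f': 19, 'u': 9}
del 'c' → {'f': 19, 'u': 9}
sum of values = 28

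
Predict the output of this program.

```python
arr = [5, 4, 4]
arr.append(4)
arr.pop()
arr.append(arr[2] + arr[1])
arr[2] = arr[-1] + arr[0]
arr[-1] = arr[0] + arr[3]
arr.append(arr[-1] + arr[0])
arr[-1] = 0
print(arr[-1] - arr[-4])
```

append 4 → [5, 4, 4, 4]
pop() removes 4 → [5, 4, 4]
append arr[2]+arr[1] = 4+4 = 8 → [5, 4, 4, 8]
arr[2] = arr[-1]+arr[0] = 8+5 = 13 → [5, 4, 13, 8]
arr[-1] = arr[0]+arr[3] = 5+8 = 13 → [5, 4, 13, 13]
append arr[-1]+arr[0] = 13+5 = 18 → [5, 4, 13, 13, 18]
arr[-1] = 0 → [5, 4, 13, 13, 0]
arr[-1]-arr[-4] = 0-4 = -4

-4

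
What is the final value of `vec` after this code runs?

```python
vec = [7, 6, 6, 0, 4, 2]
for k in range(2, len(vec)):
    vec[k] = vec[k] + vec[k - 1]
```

[7, 6, 12, 12, 16, 18]

k=2: vec[2] = 6+6 = 12 → [7, 6, 12, 0, 4, 2]
k=3: vec[3] = 0+12 = 12 → [7, 6, 12, 12, 4, 2]
k=4: vec[4] = 4+12 = 16 → [7, 6, 12, 12, 16, 2]
k=5: vec[5] = 2+16 = 18 → [7, 6, 12, 12, 16, 18]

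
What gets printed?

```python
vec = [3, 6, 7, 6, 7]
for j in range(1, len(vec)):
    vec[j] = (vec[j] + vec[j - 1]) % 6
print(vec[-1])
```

5

j=1: vec[1] = (6+3)%6 = 3 → [3, 3, 7, 6, 7]
j=2: vec[2] = (7+3)%6 = 4 → [3, 3, 4, 6, 7]
j=3: vec[3] = (6+4)%6 = 4 → [3, 3, 4, 4, 7]
j=4: vec[4] = (7+4)%6 = 5 → [3, 3, 4, 4, 5]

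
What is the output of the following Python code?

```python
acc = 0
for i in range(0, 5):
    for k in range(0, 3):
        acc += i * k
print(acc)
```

30

i=0,k=0: acc = 0+0 = 0
i=0,k=1: acc = 0+0 = 0
i=0,k=2: acc = 0+0 = 0
i=1,k=0: acc = 0+0 = 0
i=1,k=1: acc = 0+1 = 1
i=1,k=2: acc = 1+2 = 3
i=2,k=0: acc = 3+0 = 3
i=2,k=1: acc = 3+2 = 5
i=2,k=2: acc = 5+4 = 9
i=3,k=0: acc = 9+0 = 9
i=3,k=1: acc = 9+3 = 12
i=3,k=2: acc = 12+6 = 18
i=4,k=0: acc = 18+0 = 18
i=4,k=1: acc = 18+4 = 22
i=4,k=2: acc = 22+8 = 30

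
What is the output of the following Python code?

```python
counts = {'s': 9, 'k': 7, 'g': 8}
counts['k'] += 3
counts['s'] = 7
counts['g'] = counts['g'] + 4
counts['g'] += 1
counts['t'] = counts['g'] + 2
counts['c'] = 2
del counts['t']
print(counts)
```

{'s': 7, 'k': 10, 'g': 13, 'c': 2}

counts['k'] = 7+3 = 10 → {'s': 9, 'k': 10, 'g': 8}
counts['s'] = 7 → {'s': 7, 'k': 10, 'g': 8}
counts['g'] = counts['g']+4 = 12 → {'s': 7, 'k': 10, 'g': 12}
counts['g'] = 12+1 = 13 → {'s': 7, 'k': 10, 'g': 13}
counts['t'] = counts['g']+2 = 15 → {'s': 7, 'k': 10, 'g': 13, 't': 15}
counts['c'] = 2 → {'s': 7, 'k': 10, 'g': 13, 't': 15, 'c': 2}
del 't' → {'s': 7, 'k': 10, 'g': 13, 'c': 2}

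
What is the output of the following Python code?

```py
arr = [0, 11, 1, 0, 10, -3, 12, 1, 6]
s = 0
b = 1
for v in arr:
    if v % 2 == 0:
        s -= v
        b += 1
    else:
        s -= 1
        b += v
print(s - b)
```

v=0: even, s = 0-0 = 0; b=2
v=11: not even, s = 0-1 = -1; b=13
v=1: not even, s = (-1)-1 = -2; b=14
v=0: even, s = (-2)-0 = -2; b=15
v=10: even, s = (-2)-10 = -12; b=16
v=-3: not even, s = (-12)-1 = -13; b=13
v=12: even, s = (-13)-12 = -25; b=14
v=1: not even, s = (-25)-1 = -26; b=15
v=6: even, s = (-26)-6 = -32; b=16
s-b = (-32)-16 = -48

-48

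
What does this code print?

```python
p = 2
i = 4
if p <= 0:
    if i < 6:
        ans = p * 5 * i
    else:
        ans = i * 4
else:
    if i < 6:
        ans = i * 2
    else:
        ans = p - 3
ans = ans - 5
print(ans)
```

p=2, i=4
p <= 0 is False; i < 6 is True
→ ans = i * 2 = 8
ans = 8-5 = 3

3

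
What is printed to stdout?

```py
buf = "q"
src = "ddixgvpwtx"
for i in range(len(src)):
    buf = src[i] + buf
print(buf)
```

i=0: prepend 'd' → 'dq'
i=1: prepend 'd' → 'ddq'
i=2: prepend 'i' → 'iddq'
i=3: prepend 'x' → 'xiddq'
i=4: prepend 'g' → 'gxiddq'
i=5: prepend 'v' → 'vgxiddq'
i=6: prepend 'p' → 'pvgxiddq'
i=7: prepend 'w' → 'wpvgxiddq'
i=8: prepend 't' → 'twpvgxiddq'
i=9: prepend 'x' → 'xtwpvgxiddq'

xtwpvgxiddq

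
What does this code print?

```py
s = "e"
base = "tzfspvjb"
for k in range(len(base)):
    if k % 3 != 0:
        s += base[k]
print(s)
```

ezfpvb

k=0: skip
k=1: add 'z' → 'ez'
k=2: add 'f' → 'ezf'
k=3: skip
k=4: add 'p' → 'ezfp'
k=5: add 'v' → 'ezfpv'
k=6: skip
k=7: add 'b' → 'ezfpvb'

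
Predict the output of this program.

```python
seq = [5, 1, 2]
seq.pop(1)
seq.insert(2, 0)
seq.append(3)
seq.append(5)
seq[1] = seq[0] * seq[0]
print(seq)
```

pop(1) removes 1 → [5, 2]
insert 0 at 2 → [5, 2, 0]
append 3 → [5, 2, 0, 3]
append 5 → [5, 2, 0, 3, 5]
seq[1] = seq[0]*seq[0] = 5*5 = 25 → [5, 25, 0, 3, 5]

[5, 25, 0, 3, 5]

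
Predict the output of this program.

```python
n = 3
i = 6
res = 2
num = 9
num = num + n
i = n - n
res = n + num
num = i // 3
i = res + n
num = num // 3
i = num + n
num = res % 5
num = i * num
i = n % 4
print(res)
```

15

num = 9+3 = 12
i = 3-3 = 0
res = 3+12 = 15
num = 0//3 = 0
i = 15+3 = 18
num = 0//3 = 0
i = 0+3 = 3
num = 15%5 = 0
num = 3*0 = 0
i = 3%4 = 3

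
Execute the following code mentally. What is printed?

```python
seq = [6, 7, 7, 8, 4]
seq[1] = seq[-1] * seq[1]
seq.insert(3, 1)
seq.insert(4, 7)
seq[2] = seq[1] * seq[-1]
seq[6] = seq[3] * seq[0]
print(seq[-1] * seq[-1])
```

36

seq[1] = seq[-1]*seq[1] = 4*7 = 28 → [6, 28, 7, 8, 4]
insert 1 at 3 → [6, 28, 7, 1, 8, 4]
insert 7 at 4 → [6, 28, 7, 1, 7, 8, 4]
seq[2] = seq[1]*seq[-1] = 28*4 = 112 → [6, 28, 112, 1, 7, 8, 4]
seq[6] = seq[3]*seq[0] = 1*6 = 6 → [6, 28, 112, 1, 7, 8, 6]
seq[-1]*seq[-1] = 6*6 = 36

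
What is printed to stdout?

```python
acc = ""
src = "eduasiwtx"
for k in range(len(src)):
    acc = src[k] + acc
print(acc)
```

xtwisaude

k=0: prepend 'e' → 'e'
k=1: prepend 'd' → 'de'
k=2: prepend 'u' → 'ude'
k=3: prepend 'a' → 'aude'
k=4: prepend 's' → 'saude'
k=5: prepend 'i' → 'isaude'
k=6: prepend 'w' → 'wisaude'
k=7: prepend 't' → 'twisaude'
k=8: prepend 'x' → 'xtwisaude'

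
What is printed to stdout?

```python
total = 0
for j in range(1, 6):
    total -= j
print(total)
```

j=1: total = 0-1 = -1
j=2: total = (-1)-2 = -3
j=3: total = (-3)-3 = -6
j=4: total = (-6)-4 = -10
j=5: total = (-10)-5 = -15

-15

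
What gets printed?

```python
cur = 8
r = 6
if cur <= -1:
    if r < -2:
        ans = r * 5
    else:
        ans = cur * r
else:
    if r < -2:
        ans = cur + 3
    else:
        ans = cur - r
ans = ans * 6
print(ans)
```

cur=8, r=6
cur <= -1 is False; r < -2 is False
→ ans = cur - r = 2
ans = 2*6 = 12

12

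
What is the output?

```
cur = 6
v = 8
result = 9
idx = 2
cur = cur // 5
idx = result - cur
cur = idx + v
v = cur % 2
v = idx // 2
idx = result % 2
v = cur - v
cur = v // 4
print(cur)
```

cur = 6//5 = 1
idx = 9-1 = 8
cur = 8+8 = 16
v = 16%2 = 0
v = 8//2 = 4
idx = 9%2 = 1
v = 16-4 = 12
cur = 12//4 = 3

3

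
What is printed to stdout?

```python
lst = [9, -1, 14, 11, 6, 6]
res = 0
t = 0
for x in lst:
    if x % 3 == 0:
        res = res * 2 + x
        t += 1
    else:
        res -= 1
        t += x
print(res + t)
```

x=9: %3==0, res = 0*2+9 = 9; t=1
x=-1: not %3==0, res = 9-1 = 8; t=0
x=14: not %3==0, res = 8-1 = 7; t=14
x=11: not %3==0, res = 7-1 = 6; t=25
x=6: %3==0, res = 6*2+6 = 18; t=26
x=6: %3==0, res = 18*2+6 = 42; t=27
res+t = 42+27 = 69

69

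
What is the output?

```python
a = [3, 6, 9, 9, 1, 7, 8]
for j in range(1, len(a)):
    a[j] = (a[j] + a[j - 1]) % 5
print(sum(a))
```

j=1: a[1] = (6+3)%5 = 4 → [3, 4, 9, 9, 1, 7, 8]
j=2: a[2] = (9+4)%5 = 3 → [3, 4, 3, 9, 1, 7, 8]
j=3: a[3] = (9+3)%5 = 2 → [3, 4, 3, 2, 1, 7, 8]
j=4: a[4] = (1+2)%5 = 3 → [3, 4, 3, 2, 3, 7, 8]
j=5: a[5] = (7+3)%5 = 0 → [3, 4, 3, 2, 3, 0, 8]
j=6: a[6] = (8+0)%5 = 3 → [3, 4, 3, 2, 3, 0, 3]
sum = 18

18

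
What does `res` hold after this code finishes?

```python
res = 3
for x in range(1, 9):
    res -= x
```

x=1: res = 3-1 = 2
x=2: res = 2-2 = 0
x=3: res = 0-3 = -3
x=4: res = (-3)-4 = -7
x=5: res = (-7)-5 = -12
x=6: res = (-12)-6 = -18
x=7: res = (-18)-7 = -25
x=8: res = (-25)-8 = -33

-33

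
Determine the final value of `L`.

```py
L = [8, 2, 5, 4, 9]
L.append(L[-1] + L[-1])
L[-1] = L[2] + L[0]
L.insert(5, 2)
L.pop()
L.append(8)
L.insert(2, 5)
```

[8, 2, 5, 5, 4, 9, 2, 8]

append L[-1]+L[-1] = 9+9 = 18 → [8, 2, 5, 4, 9, 18]
L[-1] = L[2]+L[0] = 5+8 = 13 → [8, 2, 5, 4, 9, 13]
insert 2 at 5 → [8, 2, 5, 4, 9, 2, 13]
pop() removes 13 → [8, 2, 5, 4, 9, 2]
append 8 → [8, 2, 5, 4, 9, 2, 8]
insert 5 at 2 → [8, 2, 5, 5, 4, 9, 2, 8]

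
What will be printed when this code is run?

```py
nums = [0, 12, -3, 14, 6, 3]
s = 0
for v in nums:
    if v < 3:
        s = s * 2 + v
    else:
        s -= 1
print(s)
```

-8

v=0: <3, s = 0*2+0 = 0
v=12: not <3, s = 0-1 = -1
v=-3: <3, s = (-1)*2+(-3) = -5
v=14: not <3, s = (-5)-1 = -6
v=6: not <3, s = (-6)-1 = -7
v=3: not <3, s = (-7)-1 = -8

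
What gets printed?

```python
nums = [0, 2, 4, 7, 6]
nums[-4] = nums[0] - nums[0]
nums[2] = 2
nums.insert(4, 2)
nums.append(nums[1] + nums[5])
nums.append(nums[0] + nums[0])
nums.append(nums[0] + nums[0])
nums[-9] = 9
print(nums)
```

nums[-4] = nums[0]-nums[0] = 0-0 = 0 → [0, 0, 4, 7, 6]
nums[2] = 2 → [0, 0, 2, 7, 6]
insert 2 at 4 → [0, 0, 2, 7, 2, 6]
append nums[1]+nums[5] = 0+6 = 6 → [0, 0, 2, 7, 2, 6, 6]
append nums[0]+nums[0] = 0+0 = 0 → [0, 0, 2, 7, 2, 6, 6, 0]
append nums[0]+nums[0] = 0+0 = 0 → [0, 0, 2, 7, 2, 6, 6, 0, 0]
nums[-9] = 9 → [9, 0, 2, 7, 2, 6, 6, 0, 0]

[9, 0, 2, 7, 2, 6, 6, 0, 0]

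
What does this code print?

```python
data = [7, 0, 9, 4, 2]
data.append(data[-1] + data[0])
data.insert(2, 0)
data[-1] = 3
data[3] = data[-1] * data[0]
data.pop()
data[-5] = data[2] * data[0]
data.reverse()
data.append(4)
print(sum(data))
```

38

append data[-1]+data[0] = 2+7 = 9 → [7, 0, 9, 4, 2, 9]
insert 0 at 2 → [7, 0, 0, 9, 4, 2, 9]
data[-1] = 3 → [7, 0, 0, 9, 4, 2, 3]
data[3] = data[-1]*data[0] = 3*7 = 21 → [7, 0, 0, 21, 4, 2, 3]
pop() removes 3 → [7, 0, 0, 21, 4, 2]
data[-5] = data[2]*data[0] = 0*7 = 0 → [7, 0, 0, 21, 4, 2]
reverse → [2, 4, 21, 0, 0, 7]
append 4 → [2, 4, 21, 0, 0, 7, 4]
sum = 38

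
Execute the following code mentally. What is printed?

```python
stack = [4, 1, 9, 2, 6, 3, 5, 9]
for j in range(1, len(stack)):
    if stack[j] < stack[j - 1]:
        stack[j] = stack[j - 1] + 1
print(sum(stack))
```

78

j=1: 1<4, stack[1] = 4+1 = 5 → [4, 5, 9, 2, 6, 3, 5, 9]
j=2: 9>=5, unchanged → [4, 5, 9, 2, 6, 3, 5, 9]
j=3: 2<9, stack[3] = 9+1 = 10 → [4, 5, 9, 10, 6, 3, 5, 9]
j=4: 6<10, stack[4] = 10+1 = 11 → [4, 5, 9, 10, 11, 3, 5, 9]
j=5: 3<11, stack[5] = 11+1 = 12 → [4, 5, 9, 10, 11, 12, 5, 9]
j=6: 5<12, stack[6] = 12+1 = 13 → [4, 5, 9, 10, 11, 12, 13, 9]
j=7: 9<13, stack[7] = 13+1 = 14 → [4, 5, 9, 10, 11, 12, 13, 14]
sum = 78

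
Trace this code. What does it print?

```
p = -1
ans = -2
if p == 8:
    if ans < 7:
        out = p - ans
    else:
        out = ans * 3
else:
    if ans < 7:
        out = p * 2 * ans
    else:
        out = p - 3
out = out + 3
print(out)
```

7

p=-1, ans=-2
p == 8 is False; ans < 7 is True
→ out = p * 2 * ans = 4
out = 4+3 = 7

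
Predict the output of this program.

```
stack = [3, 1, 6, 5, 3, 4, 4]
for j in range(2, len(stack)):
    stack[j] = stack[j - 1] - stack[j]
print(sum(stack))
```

j=2: stack[2] = 1-6 = -5 → [3, 1, -5, 5, 3, 4, 4]
j=3: stack[3] = (-5)-5 = -10 → [3, 1, -5, -10, 3, 4, 4]
j=4: stack[4] = (-10)-3 = -13 → [3, 1, -5, -10, -13, 4, 4]
j=5: stack[5] = (-13)-4 = -17 → [3, 1, -5, -10, -13, -17, 4]
j=6: stack[6] = (-17)-4 = -21 → [3, 1, -5, -10, -13, -17, -21]
sum = -62

-62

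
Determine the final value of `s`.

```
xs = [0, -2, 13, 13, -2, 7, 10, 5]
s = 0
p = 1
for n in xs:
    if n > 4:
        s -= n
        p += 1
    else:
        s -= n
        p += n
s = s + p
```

-42

n=0: not >4, s = 0-0 = 0; p=1
n=-2: not >4, s = 0-(-2) = 2; p=-1
n=13: >4, s = 2-13 = -11; p=0
n=13: >4, s = (-11)-13 = -24; p=1
n=-2: not >4, s = (-24)-(-2) = -22; p=-1
n=7: >4, s = (-22)-7 = -29; p=0
n=10: >4, s = (-29)-10 = -39; p=1
n=5: >4, s = (-39)-5 = -44; p=2
s+p = (-44)+2 = -42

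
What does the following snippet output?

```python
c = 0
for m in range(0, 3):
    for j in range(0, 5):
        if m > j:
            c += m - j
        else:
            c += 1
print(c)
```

m=0,j=0: not 0>0, c = 0+1 = 1
m=0,j=1: not 0>1, c = 1+1 = 2
m=0,j=2: not 0>2, c = 2+1 = 3
m=0,j=3: not 0>3, c = 3+1 = 4
m=0,j=4: not 0>4, c = 4+1 = 5
m=1,j=0: 1>0, c = 5+1 = 6
m=1,j=1: not 1>1, c = 6+1 = 7
m=1,j=2: not 1>2, c = 7+1 = 8
m=1,j=3: not 1>3, c = 8+1 = 9
m=1,j=4: not 1>4, c = 9+1 = 10
m=2,j=0: 2>0, c = 10+2 = 12
m=2,j=1: 2>1, c = 12+1 = 13
m=2,j=2: not 2>2, c = 13+1 = 14
m=2,j=3: not 2>3, c = 14+1 = 15
m=2,j=4: not 2>4, c = 15+1 = 16

16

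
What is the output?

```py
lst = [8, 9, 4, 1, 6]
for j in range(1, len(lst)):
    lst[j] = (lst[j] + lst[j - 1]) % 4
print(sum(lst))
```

12

j=1: lst[1] = (9+8)%4 = 1 → [8, 1, 4, 1, 6]
j=2: lst[2] = (4+1)%4 = 1 → [8, 1, 1, 1, 6]
j=3: lst[3] = (1+1)%4 = 2 → [8, 1, 1, 2, 6]
j=4: lst[4] = (6+2)%4 = 0 → [8, 1, 1, 2, 0]
sum = 12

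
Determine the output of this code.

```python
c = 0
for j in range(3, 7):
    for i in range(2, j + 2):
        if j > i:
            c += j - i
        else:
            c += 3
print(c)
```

j=3,i=2: 3>2, c = 0+1 = 1
j=3,i=3: not 3>3, c = 1+3 = 4
j=3,i=4: not 3>4, c = 4+3 = 7
j=4,i=2: 4>2, c = 7+2 = 9
j=4,i=3: 4>3, c = 9+1 = 10
j=4,i=4: not 4>4, c = 10+3 = 13
j=4,i=5: not 4>5, c = 13+3 = 16
j=5,i=2: 5>2, c = 16+3 = 19
j=5,i=3: 5>3, c = 19+2 = 21
j=5,i=4: 5>4, c = 21+1 = 22
j=5,i=5: not 5>5, c = 22+3 = 25
j=5,i=6: not 5>6, c = 25+3 = 28
j=6,i=2: 6>2, c = 28+4 = 32
j=6,i=3: 6>3, c = 32+3 = 35
j=6,i=4: 6>4, c = 35+2 = 37
j=6,i=5: 6>5, c = 37+1 = 38
j=6,i=6: not 6>6, c = 38+3 = 41
j=6,i=7: not 6>7, c = 41+3 = 44

44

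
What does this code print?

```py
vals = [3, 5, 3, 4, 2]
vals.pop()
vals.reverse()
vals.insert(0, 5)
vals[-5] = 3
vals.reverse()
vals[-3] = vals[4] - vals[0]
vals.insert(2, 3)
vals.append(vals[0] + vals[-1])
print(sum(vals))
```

pop() removes 2 → [3, 5, 3, 4]
reverse → [4, 3, 5, 3]
insert 5 at 0 → [5, 4, 3, 5, 3]
vals[-5] = 3 → [3, 4, 3, 5, 3]
reverse → [3, 5, 3, 4, 3]
vals[-3] = vals[4]-vals[0] = 3-3 = 0 → [3, 5, 0, 4, 3]
insert 3 at 2 → [3, 5, 3, 0, 4, 3]
append vals[0]+vals[-1] = 3+3 = 6 → [3, 5, 3, 0, 4, 3, 6]
sum = 24

24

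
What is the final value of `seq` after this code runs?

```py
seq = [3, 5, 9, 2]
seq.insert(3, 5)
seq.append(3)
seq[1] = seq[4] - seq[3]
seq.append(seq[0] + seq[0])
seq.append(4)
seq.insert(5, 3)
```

insert 5 at 3 → [3, 5, 9, 5, 2]
append 3 → [3, 5, 9, 5, 2, 3]
seq[1] = seq[4]-seq[3] = 2-5 = -3 → [3, -3, 9, 5, 2, 3]
append seq[0]+seq[0] = 3+3 = 6 → [3, -3, 9, 5, 2, 3, 6]
append 4 → [3, -3, 9, 5, 2, 3, 6, 4]
insert 3 at 5 → [3, -3, 9, 5, 2, 3, 3, 6, 4]

[3, -3, 9, 5, 2, 3, 3, 6, 4]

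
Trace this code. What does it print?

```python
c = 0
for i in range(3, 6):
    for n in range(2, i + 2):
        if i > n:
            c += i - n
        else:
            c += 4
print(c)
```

34

i=3,n=2: 3>2, c = 0+1 = 1
i=3,n=3: not 3>3, c = 1+4 = 5
i=3,n=4: not 3>4, c = 5+4 = 9
i=4,n=2: 4>2, c = 9+2 = 11
i=4,n=3: 4>3, c = 11+1 = 12
i=4,n=4: not 4>4, c = 12+4 = 16
i=4,n=5: not 4>5, c = 16+4 = 20
i=5,n=2: 5>2, c = 20+3 = 23
i=5,n=3: 5>3, c = 23+2 = 25
i=5,n=4: 5>4, c = 25+1 = 26
i=5,n=5: not 5>5, c = 26+4 = 30
i=5,n=6: not 5>6, c = 30+4 = 34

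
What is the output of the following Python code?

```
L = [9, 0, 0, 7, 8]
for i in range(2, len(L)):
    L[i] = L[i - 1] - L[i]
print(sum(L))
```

i=2: L[2] = 0-0 = 0 → [9, 0, 0, 7, 8]
i=3: L[3] = 0-7 = -7 → [9, 0, 0, -7, 8]
i=4: L[4] = (-7)-8 = -15 → [9, 0, 0, -7, -15]
sum = -13

-13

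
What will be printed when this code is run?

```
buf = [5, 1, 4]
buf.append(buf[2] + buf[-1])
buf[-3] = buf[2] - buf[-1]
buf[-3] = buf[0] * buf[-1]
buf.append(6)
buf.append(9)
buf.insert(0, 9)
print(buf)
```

[9, 5, 40, 4, 8, 6, 9]

append buf[2]+buf[-1] = 4+4 = 8 → [5, 1, 4, 8]
buf[-3] = buf[2]-buf[-1] = 4-8 = -4 → [5, -4, 4, 8]
buf[-3] = buf[0]*buf[-1] = 5*8 = 40 → [5, 40, 4, 8]
append 6 → [5, 40, 4, 8, 6]
append 9 → [5, 40, 4, 8, 6, 9]
insert 9 at 0 → [9, 5, 40, 4, 8, 6, 9]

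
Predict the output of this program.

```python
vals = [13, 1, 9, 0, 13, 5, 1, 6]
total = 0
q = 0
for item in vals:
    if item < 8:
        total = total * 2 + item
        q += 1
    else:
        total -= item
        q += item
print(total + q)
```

-580

item=13: not <8, total = 0-13 = -13; q=13
item=1: <8, total = (-13)*2+1 = -25; q=14
item=9: not <8, total = (-25)-9 = -34; q=23
item=0: <8, total = (-34)*2+0 = -68; q=24
item=13: not <8, total = (-68)-13 = -81; q=37
item=5: <8, total = (-81)*2+5 = -157; q=38
item=1: <8, total = (-157)*2+1 = -313; q=39
item=6: <8, total = (-313)*2+6 = -620; q=40
total+q = (-620)+40 = -580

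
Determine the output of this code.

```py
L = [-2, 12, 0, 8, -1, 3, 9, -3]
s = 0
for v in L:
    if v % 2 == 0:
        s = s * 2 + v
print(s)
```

v=-2: even, s = 0*2+(-2) = -2
v=12: even, s = (-2)*2+12 = 8
v=0: even, s = 8*2+0 = 16
v=8: even, s = 16*2+8 = 40
v=-1: not even
v=3: not even
v=9: not even
v=-3: not even

40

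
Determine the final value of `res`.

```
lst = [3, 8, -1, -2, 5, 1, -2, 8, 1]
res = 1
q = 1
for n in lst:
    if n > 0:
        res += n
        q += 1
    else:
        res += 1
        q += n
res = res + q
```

n=3: >0, res = 1+3 = 4; q=2
n=8: >0, res = 4+8 = 12; q=3
n=-1: not >0, res = 12+1 = 13; q=2
n=-2: not >0, res = 13+1 = 14; q=0
n=5: >0, res = 14+5 = 19; q=1
n=1: >0, res = 19+1 = 20; q=2
n=-2: not >0, res = 20+1 = 21; q=0
n=8: >0, res = 21+8 = 29; q=1
n=1: >0, res = 29+1 = 30; q=2
res+q = 30+2 = 32

32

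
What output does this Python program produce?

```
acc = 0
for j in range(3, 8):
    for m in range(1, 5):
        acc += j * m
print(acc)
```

j=3,m=1: acc = 0+3 = 3
j=3,m=2: acc = 3+6 = 9
j=3,m=3: acc = 9+9 = 18
j=3,m=4: acc = 18+12 = 30
j=4,m=1: acc = 30+4 = 34
j=4,m=2: acc = 34+8 = 42
j=4,m=3: acc = 42+12 = 54
j=4,m=4: acc = 54+16 = 70
j=5,m=1: acc = 70+5 = 75
j=5,m=2: acc = 75+10 = 85
j=5,m=3: acc = 85+15 = 100
j=5,m=4: acc = 100+20 = 120
j=6,m=1: acc = 120+6 = 126
j=6,m=2: acc = 126+12 = 138
j=6,m=3: acc = 138+18 = 156
j=6,m=4: acc = 156+24 = 180
j=7,m=1: acc = 180+7 = 187
j=7,m=2: acc = 187+14 = 201
j=7,m=3: acc = 201+21 = 222
j=7,m=4: acc = 222+28 = 250

250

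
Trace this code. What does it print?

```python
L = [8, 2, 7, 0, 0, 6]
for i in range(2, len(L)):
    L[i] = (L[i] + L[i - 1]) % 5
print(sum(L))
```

i=2: L[2] = (7+2)%5 = 4 → [8, 2, 4, 0, 0, 6]
i=3: L[3] = (0+4)%5 = 4 → [8, 2, 4, 4, 0, 6]
i=4: L[4] = (0+4)%5 = 4 → [8, 2, 4, 4, 4, 6]
i=5: L[5] = (6+4)%5 = 0 → [8, 2, 4, 4, 4, 0]
sum = 22

22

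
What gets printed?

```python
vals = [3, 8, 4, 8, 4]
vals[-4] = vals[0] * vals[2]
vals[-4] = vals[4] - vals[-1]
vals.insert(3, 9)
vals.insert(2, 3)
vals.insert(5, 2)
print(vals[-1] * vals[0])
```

12

vals[-4] = vals[0]*vals[2] = 3*4 = 12 → [3, 12, 4, 8, 4]
vals[-4] = vals[4]-vals[-1] = 4-4 = 0 → [3, 0, 4, 8, 4]
insert 9 at 3 → [3, 0, 4, 9, 8, 4]
insert 3 at 2 → [3, 0, 3, 4, 9, 8, 4]
insert 2 at 5 → [3, 0, 3, 4, 9, 2, 8, 4]
vals[-1]*vals[0] = 4*3 = 12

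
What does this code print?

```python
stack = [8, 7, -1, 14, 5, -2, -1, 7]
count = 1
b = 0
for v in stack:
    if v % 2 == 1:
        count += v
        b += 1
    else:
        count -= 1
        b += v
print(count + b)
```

40

v=8: not odd, count = 1-1 = 0; b=8
v=7: odd, count = 0+7 = 7; b=9
v=-1: odd, count = 7+(-1) = 6; b=10
v=14: not odd, count = 6-1 = 5; b=24
v=5: odd, count = 5+5 = 10; b=25
v=-2: not odd, count = 10-1 = 9; b=23
v=-1: odd, count = 9+(-1) = 8; b=24
v=7: odd, count = 8+7 = 15; b=25
count+b = 15+25 = 40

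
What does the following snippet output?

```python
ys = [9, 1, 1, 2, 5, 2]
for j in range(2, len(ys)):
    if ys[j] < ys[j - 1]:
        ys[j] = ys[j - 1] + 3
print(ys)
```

j=2: 1>=1, unchanged → [9, 1, 1, 2, 5, 2]
j=3: 2>=1, unchanged → [9, 1, 1, 2, 5, 2]
j=4: 5>=2, unchanged → [9, 1, 1, 2, 5, 2]
j=5: 2<5, ys[5] = 5+3 = 8 → [9, 1, 1, 2, 5, 8]

[9, 1, 1, 2, 5, 8]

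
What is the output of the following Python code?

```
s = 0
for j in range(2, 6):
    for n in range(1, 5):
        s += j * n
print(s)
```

140

j=2,n=1: s = 0+2 = 2
j=2,n=2: s = 2+4 = 6
j=2,n=3: s = 6+6 = 12
j=2,n=4: s = 12+8 = 20
j=3,n=1: s = 20+3 = 23
j=3,n=2: s = 23+6 = 29
j=3,n=3: s = 29+9 = 38
j=3,n=4: s = 38+12 = 50
j=4,n=1: s = 50+4 = 54
j=4,n=2: s = 54+8 = 62
j=4,n=3: s = 62+12 = 74
j=4,n=4: s = 74+16 = 90
j=5,n=1: s = 90+5 = 95
j=5,n=2: s = 95+10 = 105
j=5,n=3: s = 105+15 = 120
j=5,n=4: s = 120+20 = 140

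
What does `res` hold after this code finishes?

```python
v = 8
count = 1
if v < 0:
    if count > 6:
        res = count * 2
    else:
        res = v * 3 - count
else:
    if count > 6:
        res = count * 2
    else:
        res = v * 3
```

24

v=8, count=1
v < 0 is False; count > 6 is False
→ res = v * 3 = 24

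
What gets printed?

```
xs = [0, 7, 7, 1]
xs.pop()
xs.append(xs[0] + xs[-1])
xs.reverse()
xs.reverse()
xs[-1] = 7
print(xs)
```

pop() removes 1 → [0, 7, 7]
append xs[0]+xs[-1] = 0+7 = 7 → [0, 7, 7, 7]
reverse → [7, 7, 7, 0]
reverse → [0, 7, 7, 7]
xs[-1] = 7 → [0, 7, 7, 7]

[0, 7, 7, 7]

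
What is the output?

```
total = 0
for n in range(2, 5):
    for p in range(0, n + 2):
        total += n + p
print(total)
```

78

n=2,p=0: total = 0+2 = 2
n=2,p=1: total = 2+3 = 5
n=2,p=2: total = 5+4 = 9
n=2,p=3: total = 9+5 = 14
n=3,p=0: total = 14+3 = 17
n=3,p=1: total = 17+4 = 21
n=3,p=2: total = 21+5 = 26
n=3,p=3: total = 26+6 = 32
n=3,p=4: total = 32+7 = 39
n=4,p=0: total = 39+4 = 43
n=4,p=1: total = 43+5 = 48
n=4,p=2: total = 48+6 = 54
n=4,p=3: total = 54+7 = 61
n=4,p=4: total = 61+8 = 69
n=4,p=5: total = 69+9 = 78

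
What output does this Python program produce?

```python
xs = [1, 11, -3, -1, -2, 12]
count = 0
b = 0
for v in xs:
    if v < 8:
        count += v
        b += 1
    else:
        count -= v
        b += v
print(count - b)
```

v=1: <8, count = 0+1 = 1; b=1
v=11: not <8, count = 1-11 = -10; b=12
v=-3: <8, count = (-10)+(-3) = -13; b=13
v=-1: <8, count = (-13)+(-1) = -14; b=14
v=-2: <8, count = (-14)+(-2) = -16; b=15
v=12: not <8, count = (-16)-12 = -28; b=27
count-b = (-28)-27 = -55

-55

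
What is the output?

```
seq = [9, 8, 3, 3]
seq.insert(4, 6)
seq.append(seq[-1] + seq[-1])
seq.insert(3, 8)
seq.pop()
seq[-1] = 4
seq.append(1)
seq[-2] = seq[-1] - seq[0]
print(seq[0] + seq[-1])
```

10

insert 6 at 4 → [9, 8, 3, 3, 6]
append seq[-1]+seq[-1] = 6+6 = 12 → [9, 8, 3, 3, 6, 12]
insert 8 at 3 → [9, 8, 3, 8, 3, 6, 12]
pop() removes 12 → [9, 8, 3, 8, 3, 6]
seq[-1] = 4 → [9, 8, 3, 8, 3, 4]
append 1 → [9, 8, 3, 8, 3, 4, 1]
seq[-2] = seq[-1]-seq[0] = 1-9 = -8 → [9, 8, 3, 8, 3, -8, 1]
seq[0]+seq[-1] = 9+1 = 10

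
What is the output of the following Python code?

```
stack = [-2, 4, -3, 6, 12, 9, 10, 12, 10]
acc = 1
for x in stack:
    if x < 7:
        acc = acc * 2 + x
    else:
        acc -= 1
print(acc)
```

11

x=-2: <7, acc = 1*2+(-2) = 0
x=4: <7, acc = 0*2+4 = 4
x=-3: <7, acc = 4*2+(-3) = 5
x=6: <7, acc = 5*2+6 = 16
x=12: not <7, acc = 16-1 = 15
x=9: not <7, acc = 15-1 = 14
x=10: not <7, acc = 14-1 = 13
x=12: not <7, acc = 13-1 = 12
x=10: not <7, acc = 12-1 = 11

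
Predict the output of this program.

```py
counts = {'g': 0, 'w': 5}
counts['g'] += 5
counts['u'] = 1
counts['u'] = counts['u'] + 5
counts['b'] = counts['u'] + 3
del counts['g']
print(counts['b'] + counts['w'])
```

14

counts['g'] = 0+5 = 5 → {'g': 5, 'w': 5}
counts['u'] = 1 → {'g': 5, 'w': 5, 'u': 1}
counts['u'] = counts['u']+5 = 6 → {'g': 5, 'w': 5, 'u': 6}
counts['b'] = counts['u']+3 = 9 → {'g': 5, 'w': 5, 'u': 6, 'b': 9}
del 'g' → {'w': 5, 'u': 6, 'b': 9}
counts['b']+counts['w'] = 9+5 = 14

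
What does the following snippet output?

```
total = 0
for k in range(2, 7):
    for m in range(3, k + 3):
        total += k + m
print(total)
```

185

k=2,m=3: total = 0+5 = 5
k=2,m=4: total = 5+6 = 11
k=3,m=3: total = 11+6 = 17
k=3,m=4: total = 17+7 = 24
k=3,m=5: total = 24+8 = 32
k=4,m=3: total = 32+7 = 39
k=4,m=4: total = 39+8 = 47
k=4,m=5: total = 47+9 = 56
k=4,m=6: total = 56+10 = 66
k=5,m=3: total = 66+8 = 74
k=5,m=4: total = 74+9 = 83
k=5,m=5: total = 83+10 = 93
k=5,m=6: total = 93+11 = 104
k=5,m=7: total = 104+12 = 116
k=6,m=3: total = 116+9 = 125
k=6,m=4: total = 125+10 = 135
k=6,m=5: total = 135+11 = 146
k=6,m=6: total = 146+12 = 158
k=6,m=7: total = 158+13 = 171
k=6,m=8: total = 171+14 = 185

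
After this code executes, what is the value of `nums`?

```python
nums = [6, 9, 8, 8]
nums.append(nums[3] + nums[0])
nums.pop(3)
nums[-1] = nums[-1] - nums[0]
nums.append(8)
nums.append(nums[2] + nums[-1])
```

append nums[3]+nums[0] = 8+6 = 14 → [6, 9, 8, 8, 14]
pop(3) removes 8 → [6, 9, 8, 14]
nums[-1] = nums[-1]-nums[0] = 14-6 = 8 → [6, 9, 8, 8]
append 8 → [6, 9, 8, 8, 8]
append nums[2]+nums[-1] = 8+8 = 16 → [6, 9, 8, 8, 8, 16]

[6, 9, 8, 8, 8, 16]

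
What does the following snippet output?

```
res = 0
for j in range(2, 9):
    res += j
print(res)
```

35

j=2: res = 0+2 = 2
j=3: res = 2+3 = 5
j=4: res = 5+4 = 9
j=5: res = 9+5 = 14
j=6: res = 14+6 = 20
j=7: res = 20+7 = 27
j=8: res = 27+8 = 35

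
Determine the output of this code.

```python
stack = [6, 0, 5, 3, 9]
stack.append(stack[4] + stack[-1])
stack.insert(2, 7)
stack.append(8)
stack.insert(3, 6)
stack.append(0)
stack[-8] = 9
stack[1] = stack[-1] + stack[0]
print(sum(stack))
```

70

append stack[4]+stack[-1] = 9+9 = 18 → [6, 0, 5, 3, 9, 18]
insert 7 at 2 → [6, 0, 7, 5, 3, 9, 18]
append 8 → [6, 0, 7, 5, 3, 9, 18, 8]
insert 6 at 3 → [6, 0, 7, 6, 5, 3, 9, 18, 8]
append 0 → [6, 0, 7, 6, 5, 3, 9, 18, 8, 0]
stack[-8] = 9 → [6, 0, 9, 6, 5, 3, 9, 18, 8, 0]
stack[1] = stack[-1]+stack[0] = 0+6 = 6 → [6, 6, 9, 6, 5, 3, 9, 18, 8, 0]
sum = 70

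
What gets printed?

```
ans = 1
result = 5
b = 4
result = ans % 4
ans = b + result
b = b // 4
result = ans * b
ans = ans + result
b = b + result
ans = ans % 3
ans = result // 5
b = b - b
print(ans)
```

1

result = 1%4 = 1
ans = 4+1 = 5
b = 4//4 = 1
result = 5*1 = 5
ans = 5+5 = 10
b = 1+5 = 6
ans = 10%3 = 1
ans = 5//5 = 1
b = 6-6 = 0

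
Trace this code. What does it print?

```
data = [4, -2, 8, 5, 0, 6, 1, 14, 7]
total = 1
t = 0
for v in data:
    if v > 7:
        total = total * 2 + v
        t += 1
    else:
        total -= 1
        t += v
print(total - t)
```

v=4: not >7, total = 1-1 = 0; t=4
v=-2: not >7, total = 0-1 = -1; t=2
v=8: >7, total = (-1)*2+8 = 6; t=3
v=5: not >7, total = 6-1 = 5; t=8
v=0: not >7, total = 5-1 = 4; t=8
v=6: not >7, total = 4-1 = 3; t=14
v=1: not >7, total = 3-1 = 2; t=15
v=14: >7, total = 2*2+14 = 18; t=16
v=7: not >7, total = 18-1 = 17; t=23
total-t = 17-23 = -6

-6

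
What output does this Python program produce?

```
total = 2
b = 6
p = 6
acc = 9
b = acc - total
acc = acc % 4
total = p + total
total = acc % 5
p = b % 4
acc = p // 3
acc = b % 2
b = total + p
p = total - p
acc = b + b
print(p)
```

b = 9-2 = 7
acc = 9%4 = 1
total = 6+2 = 8
total = 1%5 = 1
p = 7%4 = 3
acc = 3//3 = 1
acc = 7%2 = 1
b = 1+3 = 4
p = 1-3 = -2
acc = 4+4 = 8

-2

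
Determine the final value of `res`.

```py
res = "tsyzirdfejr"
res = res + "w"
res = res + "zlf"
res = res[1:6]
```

'syzir'

+ 'w' → 'tsyzirdfejrw'
+ 'zlf' → 'tsyzirdfejrwzlf'
slice [1:6] → 'syzir'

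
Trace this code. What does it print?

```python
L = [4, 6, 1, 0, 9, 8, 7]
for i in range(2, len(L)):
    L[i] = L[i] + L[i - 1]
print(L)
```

i=2: L[2] = 1+6 = 7 → [4, 6, 7, 0, 9, 8, 7]
i=3: L[3] = 0+7 = 7 → [4, 6, 7, 7, 9, 8, 7]
i=4: L[4] = 9+7 = 16 → [4, 6, 7, 7, 16, 8, 7]
i=5: L[5] = 8+16 = 24 → [4, 6, 7, 7, 16, 24, 7]
i=6: L[6] = 7+24 = 31 → [4, 6, 7, 7, 16, 24, 31]

[4, 6, 7, 7, 16, 24, 31]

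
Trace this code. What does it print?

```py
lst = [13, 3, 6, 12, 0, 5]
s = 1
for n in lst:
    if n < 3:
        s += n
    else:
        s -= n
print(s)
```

-38

n=13: not <3, s = 1-13 = -12
n=3: not <3, s = (-12)-3 = -15
n=6: not <3, s = (-15)-6 = -21
n=12: not <3, s = (-21)-12 = -33
n=0: <3, s = (-33)+0 = -33
n=5: not <3, s = (-33)-5 = -38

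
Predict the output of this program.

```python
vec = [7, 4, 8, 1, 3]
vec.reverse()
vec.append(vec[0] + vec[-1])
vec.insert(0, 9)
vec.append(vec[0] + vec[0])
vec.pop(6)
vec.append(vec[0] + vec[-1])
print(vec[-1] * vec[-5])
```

reverse → [3, 1, 8, 4, 7]
append vec[0]+vec[-1] = 3+7 = 10 → [3, 1, 8, 4, 7, 10]
insert 9 at 0 → [9, 3, 1, 8, 4, 7, 10]
append vec[0]+vec[0] = 9+9 = 18 → [9, 3, 1, 8, 4, 7, 10, 18]
pop(6) removes 10 → [9, 3, 1, 8, 4, 7, 18]
append vec[0]+vec[-1] = 9+18 = 27 → [9, 3, 1, 8, 4, 7, 18, 27]
vec[-1]*vec[-5] = 27*8 = 216

216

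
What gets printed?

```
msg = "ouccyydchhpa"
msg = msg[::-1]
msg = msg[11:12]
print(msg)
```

reverse → 'aphhcdyyccuo'
slice [11:12] → 'o'

o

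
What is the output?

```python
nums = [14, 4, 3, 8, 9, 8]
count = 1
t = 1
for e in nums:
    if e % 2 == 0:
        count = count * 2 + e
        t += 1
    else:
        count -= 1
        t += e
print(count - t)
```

e=14: even, count = 1*2+14 = 16; t=2
e=4: even, count = 16*2+4 = 36; t=3
e=3: not even, count = 36-1 = 35; t=6
e=8: even, count = 35*2+8 = 78; t=7
e=9: not even, count = 78-1 = 77; t=16
e=8: even, count = 77*2+8 = 162; t=17
count-t = 162-17 = 145

145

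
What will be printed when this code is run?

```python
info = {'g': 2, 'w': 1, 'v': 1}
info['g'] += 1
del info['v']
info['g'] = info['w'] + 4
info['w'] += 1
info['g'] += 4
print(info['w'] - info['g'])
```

info['g'] = 2+1 = 3 → {'g': 3, 'w': 1, 'v': 1}
del 'v' → {'g': 3, 'w': 1}
info['g'] = info['w']+4 = 5 → {'g': 5, 'w': 1}
info['w'] = 1+1 = 2 → {'g': 5, 'w': 2}
info['g'] = 5+4 = 9 → {'g': 9, 'w': 2}
info['w']-info['g'] = 2-9 = -7

-7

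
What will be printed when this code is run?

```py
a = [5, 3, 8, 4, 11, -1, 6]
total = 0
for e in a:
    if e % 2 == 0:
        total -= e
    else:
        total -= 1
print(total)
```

-22

e=5: not even, total = 0-1 = -1
e=3: not even, total = (-1)-1 = -2
e=8: even, total = (-2)-8 = -10
e=4: even, total = (-10)-4 = -14
e=11: not even, total = (-14)-1 = -15
e=-1: not even, total = (-15)-1 = -16
e=6: even, total = (-16)-6 = -22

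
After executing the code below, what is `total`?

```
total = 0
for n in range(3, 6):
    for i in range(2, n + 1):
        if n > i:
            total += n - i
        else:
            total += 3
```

19

n=3,i=2: 3>2, total = 0+1 = 1
n=3,i=3: not 3>3, total = 1+3 = 4
n=4,i=2: 4>2, total = 4+2 = 6
n=4,i=3: 4>3, total = 6+1 = 7
n=4,i=4: not 4>4, total = 7+3 = 10
n=5,i=2: 5>2, total = 10+3 = 13
n=5,i=3: 5>3, total = 13+2 = 15
n=5,i=4: 5>4, total = 15+1 = 16
n=5,i=5: not 5>5, total = 16+3 = 19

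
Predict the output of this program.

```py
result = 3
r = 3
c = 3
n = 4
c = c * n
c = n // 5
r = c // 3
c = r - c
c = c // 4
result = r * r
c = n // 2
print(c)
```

c = 3*4 = 12
c = 4//5 = 0
r = 0//3 = 0
c = 0-0 = 0
c = 0//4 = 0
result = 0*0 = 0
c = 4//2 = 2

2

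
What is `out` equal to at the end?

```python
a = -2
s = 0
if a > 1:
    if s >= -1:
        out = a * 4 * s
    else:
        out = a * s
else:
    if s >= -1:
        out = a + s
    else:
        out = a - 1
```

-2

a=-2, s=0
a > 1 is False; s >= -1 is True
→ out = a + s = -2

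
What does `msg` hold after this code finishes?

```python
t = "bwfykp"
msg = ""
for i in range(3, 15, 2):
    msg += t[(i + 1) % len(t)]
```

i=3: add t[4]='k' → 'k'
i=5: add t[0]='b' → 'kb'
i=7: add t[2]='f' → 'kbf'
i=9: add t[4]='k' → 'kbfk'
i=11: add t[0]='b' → 'kbfkb'
i=13: add t[2]='f' → 'kbfkbf'

'kbfkbf'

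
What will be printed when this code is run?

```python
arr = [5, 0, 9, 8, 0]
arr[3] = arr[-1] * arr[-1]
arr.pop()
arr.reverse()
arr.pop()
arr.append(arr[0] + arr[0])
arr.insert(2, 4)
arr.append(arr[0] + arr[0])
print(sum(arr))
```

arr[3] = arr[-1]*arr[-1] = 0*0 = 0 → [5, 0, 9, 0, 0]
pop() removes 0 → [5, 0, 9, 0]
reverse → [0, 9, 0, 5]
pop() removes 5 → [0, 9, 0]
append arr[0]+arr[0] = 0+0 = 0 → [0, 9, 0, 0]
insert 4 at 2 → [0, 9, 4, 0, 0]
append arr[0]+arr[0] = 0+0 = 0 → [0, 9, 4, 0, 0, 0]
sum = 13

13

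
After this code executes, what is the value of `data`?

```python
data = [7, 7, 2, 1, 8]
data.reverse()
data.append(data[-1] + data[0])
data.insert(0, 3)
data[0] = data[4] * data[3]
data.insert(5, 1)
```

[14, 8, 1, 2, 7, 1, 7, 15]

reverse → [8, 1, 2, 7, 7]
append data[-1]+data[0] = 7+8 = 15 → [8, 1, 2, 7, 7, 15]
insert 3 at 0 → [3, 8, 1, 2, 7, 7, 15]
data[0] = data[4]*data[3] = 7*2 = 14 → [14, 8, 1, 2, 7, 7, 15]
insert 1 at 5 → [14, 8, 1, 2, 7, 1, 7, 15]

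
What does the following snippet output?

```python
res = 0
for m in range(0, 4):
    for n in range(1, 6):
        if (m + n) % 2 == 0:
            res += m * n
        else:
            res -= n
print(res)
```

m=0,n=1: odd sum, res = 0-1 = -1
m=0,n=2: even sum, res = (-1)+0 = -1
m=0,n=3: odd sum, res = (-1)-3 = -4
m=0,n=4: even sum, res = (-4)+0 = -4
m=0,n=5: odd sum, res = (-4)-5 = -9
m=1,n=1: even sum, res = (-9)+1 = -8
m=1,n=2: odd sum, res = (-8)-2 = -10
m=1,n=3: even sum, res = (-10)+3 = -7
m=1,n=4: odd sum, res = (-7)-4 = -11
m=1,n=5: even sum, res = (-11)+5 = -6
m=2,n=1: odd sum, res = (-6)-1 = -7
m=2,n=2: even sum, res = (-7)+4 = -3
m=2,n=3: odd sum, res = (-3)-3 = -6
m=2,n=4: even sum, res = (-6)+8 = 2
m=2,n=5: odd sum, res = 2-5 = -3
m=3,n=1: even sum, res = (-3)+3 = 0
m=3,n=2: odd sum, res = 0-2 = -2
m=3,n=3: even sum, res = (-2)+9 = 7
m=3,n=4: odd sum, res = 7-4 = 3
m=3,n=5: even sum, res = 3+15 = 18

18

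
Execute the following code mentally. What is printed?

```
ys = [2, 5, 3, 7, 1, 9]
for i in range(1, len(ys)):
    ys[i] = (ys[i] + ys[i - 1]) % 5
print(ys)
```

i=1: ys[1] = (5+2)%5 = 2 → [2, 2, 3, 7, 1, 9]
i=2: ys[2] = (3+2)%5 = 0 → [2, 2, 0, 7, 1, 9]
i=3: ys[3] = (7+0)%5 = 2 → [2, 2, 0, 2, 1, 9]
i=4: ys[4] = (1+2)%5 = 3 → [2, 2, 0, 2, 3, 9]
i=5: ys[5] = (9+3)%5 = 2 → [2, 2, 0, 2, 3, 2]

[2, 2, 0, 2, 3, 2]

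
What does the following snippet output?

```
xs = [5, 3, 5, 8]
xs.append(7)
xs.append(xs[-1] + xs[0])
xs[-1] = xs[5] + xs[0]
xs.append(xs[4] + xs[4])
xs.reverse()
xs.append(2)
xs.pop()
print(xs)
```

append 7 → [5, 3, 5, 8, 7]
append xs[-1]+xs[0] = 7+5 = 12 → [5, 3, 5, 8, 7, 12]
xs[-1] = xs[5]+xs[0] = 12+5 = 17 → [5, 3, 5, 8, 7, 17]
append xs[4]+xs[4] = 7+7 = 14 → [5, 3, 5, 8, 7, 17, 14]
reverse → [14, 17, 7, 8, 5, 3, 5]
append 2 → [14, 17, 7, 8, 5, 3, 5, 2]
pop() removes 2 → [14, 17, 7, 8, 5, 3, 5]

[14, 17, 7, 8, 5, 3, 5]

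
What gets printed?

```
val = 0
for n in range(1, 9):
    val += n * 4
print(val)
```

n=1: val = 0+1*4 = 4
n=2: val = 4+2*4 = 12
n=3: val = 12+3*4 = 24
n=4: val = 24+4*4 = 40
n=5: val = 40+5*4 = 60
n=6: val = 60+6*4 = 84
n=7: val = 84+7*4 = 112
n=8: val = 112+8*4 = 144

144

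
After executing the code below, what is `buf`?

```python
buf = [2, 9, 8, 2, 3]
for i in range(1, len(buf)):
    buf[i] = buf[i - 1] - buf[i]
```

i=1: buf[1] = 2-9 = -7 → [2, -7, 8, 2, 3]
i=2: buf[2] = (-7)-8 = -15 → [2, -7, -15, 2, 3]
i=3: buf[3] = (-15)-2 = -17 → [2, -7, -15, -17, 3]
i=4: buf[4] = (-17)-3 = -20 → [2, -7, -15, -17, -20]

[2, -7, -15, -17, -20]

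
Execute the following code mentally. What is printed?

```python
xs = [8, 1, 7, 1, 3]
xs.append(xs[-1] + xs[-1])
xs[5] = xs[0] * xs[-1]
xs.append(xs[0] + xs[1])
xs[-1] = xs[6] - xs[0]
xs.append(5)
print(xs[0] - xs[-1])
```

3

append xs[-1]+xs[-1] = 3+3 = 6 → [8, 1, 7, 1, 3, 6]
xs[5] = xs[0]*xs[-1] = 8*6 = 48 → [8, 1, 7, 1, 3, 48]
append xs[0]+xs[1] = 8+1 = 9 → [8, 1, 7, 1, 3, 48, 9]
xs[-1] = xs[6]-xs[0] = 9-8 = 1 → [8, 1, 7, 1, 3, 48, 1]
append 5 → [8, 1, 7, 1, 3, 48, 1, 5]
xs[0]-xs[-1] = 8-5 = 3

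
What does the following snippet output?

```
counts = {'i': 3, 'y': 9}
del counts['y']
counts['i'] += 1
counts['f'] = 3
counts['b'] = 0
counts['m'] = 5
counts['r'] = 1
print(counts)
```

del 'y' → {'i': 3}
counts['i'] = 3+1 = 4 → {'i': 4}
counts['f'] = 3 → {'i': 4, 'f': 3}
counts['b'] = 0 → {'i': 4, 'f': 3, 'b': 0}
counts['m'] = 5 → {'i': 4, 'f': 3, 'b': 0, 'm': 5}
counts['r'] = 1 → {'i': 4, 'f': 3, 'b': 0, 'm': 5, 'r': 1}

{'i': 4, 'f': 3, 'b': 0, 'm': 5, 'r': 1}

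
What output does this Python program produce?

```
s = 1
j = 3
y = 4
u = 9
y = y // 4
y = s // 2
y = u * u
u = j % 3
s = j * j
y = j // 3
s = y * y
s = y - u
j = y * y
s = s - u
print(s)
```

y = 4//4 = 1
y = 1//2 = 0
y = 9*9 = 81
u = 3%3 = 0
s = 3*3 = 9
y = 3//3 = 1
s = 1*1 = 1
s = 1-0 = 1
j = 1*1 = 1
s = 1-0 = 1

1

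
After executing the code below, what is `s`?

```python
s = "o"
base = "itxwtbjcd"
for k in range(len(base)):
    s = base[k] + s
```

'dcjbtwxtio'

k=0: prepend 'i' → 'io'
k=1: prepend 't' → 'tio'
k=2: prepend 'x' → 'xtio'
k=3: prepend 'w' → 'wxtio'
k=4: prepend 't' → 'twxtio'
k=5: prepend 'b' → 'btwxtio'
k=6: prepend 'j' → 'jbtwxtio'
k=7: prepend 'c' → 'cjbtwxtio'
k=8: prepend 'd' → 'dcjbtwxtio'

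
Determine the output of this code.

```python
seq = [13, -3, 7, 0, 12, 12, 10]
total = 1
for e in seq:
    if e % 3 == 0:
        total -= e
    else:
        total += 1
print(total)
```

-17

e=13: not %3==0, total = 1+1 = 2
e=-3: %3==0, total = 2-(-3) = 5
e=7: not %3==0, total = 5+1 = 6
e=0: %3==0, total = 6-0 = 6
e=12: %3==0, total = 6-12 = -6
e=12: %3==0, total = (-6)-12 = -18
e=10: not %3==0, total = (-18)+1 = -17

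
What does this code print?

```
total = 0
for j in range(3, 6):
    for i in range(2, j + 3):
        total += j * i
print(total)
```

257

j=3,i=2: total = 0+6 = 6
j=3,i=3: total = 6+9 = 15
j=3,i=4: total = 15+12 = 27
j=3,i=5: total = 27+15 = 42
j=4,i=2: total = 42+8 = 50
j=4,i=3: total = 50+12 = 62
j=4,i=4: total = 62+16 = 78
j=4,i=5: total = 78+20 = 98
j=4,i=6: total = 98+24 = 122
j=5,i=2: total = 122+10 = 132
j=5,i=3: total = 132+15 = 147
j=5,i=4: total = 147+20 = 167
j=5,i=5: total = 167+25 = 192
j=5,i=6: total = 192+30 = 222
j=5,i=7: total = 222+35 = 257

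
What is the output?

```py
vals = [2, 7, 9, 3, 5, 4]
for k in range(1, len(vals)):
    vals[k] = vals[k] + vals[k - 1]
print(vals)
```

k=1: vals[1] = 7+2 = 9 → [2, 9, 9, 3, 5, 4]
k=2: vals[2] = 9+9 = 18 → [2, 9, 18, 3, 5, 4]
k=3: vals[3] = 3+18 = 21 → [2, 9, 18, 21, 5, 4]
k=4: vals[4] = 5+21 = 26 → [2, 9, 18, 21, 26, 4]
k=5: vals[5] = 4+26 = 30 → [2, 9, 18, 21, 26, 30]

[2, 9, 18, 21, 26, 30]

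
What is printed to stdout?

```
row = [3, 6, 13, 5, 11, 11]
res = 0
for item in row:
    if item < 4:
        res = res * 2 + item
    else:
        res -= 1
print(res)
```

-2

item=3: <4, res = 0*2+3 = 3
item=6: not <4, res = 3-1 = 2
item=13: not <4, res = 2-1 = 1
item=5: not <4, res = 1-1 = 0
item=11: not <4, res = 0-1 = -1
item=11: not <4, res = (-1)-1 = -2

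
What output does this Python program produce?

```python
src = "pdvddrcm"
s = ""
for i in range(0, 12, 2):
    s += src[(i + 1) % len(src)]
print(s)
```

ddrmdd

i=0: add src[1]='d' → 'd'
i=2: add src[3]='d' → 'dd'
i=4: add src[5]='r' → 'ddr'
i=6: add src[7]='m' → 'ddrm'
i=8: add src[1]='d' → 'ddrmd'
i=10: add src[3]='d' → 'ddrmdd'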